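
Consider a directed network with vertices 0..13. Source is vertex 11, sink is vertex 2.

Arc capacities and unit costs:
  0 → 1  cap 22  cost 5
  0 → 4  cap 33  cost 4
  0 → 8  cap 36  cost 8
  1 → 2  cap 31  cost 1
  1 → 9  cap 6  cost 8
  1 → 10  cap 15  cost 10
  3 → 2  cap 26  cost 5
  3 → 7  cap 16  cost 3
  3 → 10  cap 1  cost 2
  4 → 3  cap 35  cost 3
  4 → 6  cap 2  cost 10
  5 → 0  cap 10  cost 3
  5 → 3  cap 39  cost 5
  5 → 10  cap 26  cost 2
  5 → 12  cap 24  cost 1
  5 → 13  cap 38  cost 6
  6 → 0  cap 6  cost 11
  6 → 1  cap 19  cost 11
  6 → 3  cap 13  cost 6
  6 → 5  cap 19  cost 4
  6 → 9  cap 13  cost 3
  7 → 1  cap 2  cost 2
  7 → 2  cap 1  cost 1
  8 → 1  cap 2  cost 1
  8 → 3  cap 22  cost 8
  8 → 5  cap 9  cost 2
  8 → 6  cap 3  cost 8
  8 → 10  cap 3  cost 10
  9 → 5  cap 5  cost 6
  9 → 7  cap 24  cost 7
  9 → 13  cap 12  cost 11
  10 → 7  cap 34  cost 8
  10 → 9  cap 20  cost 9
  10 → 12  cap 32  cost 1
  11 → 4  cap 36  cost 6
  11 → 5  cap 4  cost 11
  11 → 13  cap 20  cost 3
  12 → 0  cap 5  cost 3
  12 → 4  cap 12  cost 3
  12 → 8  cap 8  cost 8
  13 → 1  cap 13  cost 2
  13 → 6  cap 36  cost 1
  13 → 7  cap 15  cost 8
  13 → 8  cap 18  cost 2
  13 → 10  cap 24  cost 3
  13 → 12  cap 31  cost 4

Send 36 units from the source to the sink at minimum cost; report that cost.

Minimum cost for 36 units: 384

shortest-cost path #1: 11→13→1→2 push 13 @ unit cost 6 (adds 78)
shortest-cost path #2: 11→13→8→1→2 push 2 @ unit cost 7 (adds 14)
shortest-cost path #3: 11→13→7→2 push 1 @ unit cost 12 (adds 12)
shortest-cost path #4: 11→13→7→1→2 push 2 @ unit cost 14 (adds 28)
shortest-cost path #5: 11→4→3→2 push 18 @ unit cost 14 (adds 252)
total cost = 384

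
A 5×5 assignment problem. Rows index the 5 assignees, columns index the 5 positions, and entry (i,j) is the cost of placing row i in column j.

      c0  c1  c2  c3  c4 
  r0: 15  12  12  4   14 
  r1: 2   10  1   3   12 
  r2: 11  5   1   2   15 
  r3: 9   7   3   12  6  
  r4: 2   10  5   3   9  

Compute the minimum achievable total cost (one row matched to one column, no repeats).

Minimum assignment cost: 18

optimal assignment: row0→col3 (cost 4), row1→col2 (cost 1), row2→col1 (cost 5), row3→col4 (cost 6), row4→col0 (cost 2)
total = 4 + 1 + 5 + 6 + 2 = 18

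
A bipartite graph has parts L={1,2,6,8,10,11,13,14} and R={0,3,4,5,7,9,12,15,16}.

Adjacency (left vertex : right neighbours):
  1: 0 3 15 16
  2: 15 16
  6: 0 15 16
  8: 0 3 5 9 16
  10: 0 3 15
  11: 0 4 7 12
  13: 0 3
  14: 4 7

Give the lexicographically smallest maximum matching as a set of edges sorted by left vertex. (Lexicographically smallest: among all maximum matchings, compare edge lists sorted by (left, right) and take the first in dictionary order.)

|M| = 7 (so the lex-smallest maximum matching has 7 edges)
process left vertices in ascending order; for each, take the smallest-labelled available neighbour that still permits 7 edges overall, or leave it unmatched if none does
lex-smallest matching: {1-0, 2-15, 6-16, 8-5, 10-3, 11-4, 14-7}

Lex-smallest maximum matching: {(1,0), (2,15), (6,16), (8,5), (10,3), (11,4), (14,7)}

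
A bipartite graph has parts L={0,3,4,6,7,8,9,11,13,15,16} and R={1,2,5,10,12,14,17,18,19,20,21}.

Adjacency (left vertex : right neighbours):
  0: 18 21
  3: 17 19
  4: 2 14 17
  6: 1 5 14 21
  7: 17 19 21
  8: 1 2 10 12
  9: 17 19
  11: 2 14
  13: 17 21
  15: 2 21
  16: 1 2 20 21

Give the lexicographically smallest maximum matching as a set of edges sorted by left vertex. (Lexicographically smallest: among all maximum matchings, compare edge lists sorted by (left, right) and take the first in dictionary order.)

|M| = 9 (so the lex-smallest maximum matching has 9 edges)
process left vertices in ascending order; for each, take the smallest-labelled available neighbour that still permits 9 edges overall, or leave it unmatched if none does
lex-smallest matching: {0-18, 3-17, 4-2, 6-1, 7-19, 8-10, 11-14, 13-21, 16-20}

Lex-smallest maximum matching: {(0,18), (3,17), (4,2), (6,1), (7,19), (8,10), (11,14), (13,21), (16,20)}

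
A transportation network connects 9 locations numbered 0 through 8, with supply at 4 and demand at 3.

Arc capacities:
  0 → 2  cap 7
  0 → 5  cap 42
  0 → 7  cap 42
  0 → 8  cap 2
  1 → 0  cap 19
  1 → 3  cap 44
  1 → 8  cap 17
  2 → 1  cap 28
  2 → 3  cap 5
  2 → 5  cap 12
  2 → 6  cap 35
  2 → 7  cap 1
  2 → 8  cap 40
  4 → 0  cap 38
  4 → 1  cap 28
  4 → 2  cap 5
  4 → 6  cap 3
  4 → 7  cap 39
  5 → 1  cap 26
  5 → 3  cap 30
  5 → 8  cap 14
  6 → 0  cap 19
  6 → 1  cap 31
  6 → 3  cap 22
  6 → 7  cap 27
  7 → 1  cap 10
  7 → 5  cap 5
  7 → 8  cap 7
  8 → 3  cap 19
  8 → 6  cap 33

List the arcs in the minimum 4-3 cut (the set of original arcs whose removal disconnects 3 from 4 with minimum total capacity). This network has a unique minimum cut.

Min-cut arcs: {(4,0), (4,1), (4,2), (4,6), (7,1), (7,5), (7,8)} (total capacity 96)

augment #1: 4→1→3 push 28
augment #2: 4→2→3 push 5
augment #3: 4→6→3 push 3
augment #4: 4→0→5→3 push 30
augment #5: 4→0→8→3 push 2
augment #6: 4→7→1→3 push 10
augment #7: 4→7→8→3 push 7
augment #8: 4→0→2→1→3 push 6
augment #9: 4→7→5→8→3 push 5
max flow = 96; residual-reachable set from 4 gives S-side
cut edges (S→T): {(4,0), (4,1), (4,2), (4,6), (7,1), (7,5), (7,8)} total cap 96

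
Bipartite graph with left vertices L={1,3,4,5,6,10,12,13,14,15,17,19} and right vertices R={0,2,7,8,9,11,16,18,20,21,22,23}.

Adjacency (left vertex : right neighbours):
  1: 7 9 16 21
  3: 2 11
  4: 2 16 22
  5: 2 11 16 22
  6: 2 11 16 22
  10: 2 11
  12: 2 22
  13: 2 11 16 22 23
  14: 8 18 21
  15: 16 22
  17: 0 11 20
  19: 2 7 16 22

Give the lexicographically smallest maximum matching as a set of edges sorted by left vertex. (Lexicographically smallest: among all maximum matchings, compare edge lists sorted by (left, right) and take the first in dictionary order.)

Lex-smallest maximum matching: {(1,9), (3,2), (4,16), (5,11), (6,22), (13,23), (14,8), (17,0), (19,7)}

|M| = 9 (so the lex-smallest maximum matching has 9 edges)
process left vertices in ascending order; for each, take the smallest-labelled available neighbour that still permits 9 edges overall, or leave it unmatched if none does
lex-smallest matching: {1-9, 3-2, 4-16, 5-11, 6-22, 13-23, 14-8, 17-0, 19-7}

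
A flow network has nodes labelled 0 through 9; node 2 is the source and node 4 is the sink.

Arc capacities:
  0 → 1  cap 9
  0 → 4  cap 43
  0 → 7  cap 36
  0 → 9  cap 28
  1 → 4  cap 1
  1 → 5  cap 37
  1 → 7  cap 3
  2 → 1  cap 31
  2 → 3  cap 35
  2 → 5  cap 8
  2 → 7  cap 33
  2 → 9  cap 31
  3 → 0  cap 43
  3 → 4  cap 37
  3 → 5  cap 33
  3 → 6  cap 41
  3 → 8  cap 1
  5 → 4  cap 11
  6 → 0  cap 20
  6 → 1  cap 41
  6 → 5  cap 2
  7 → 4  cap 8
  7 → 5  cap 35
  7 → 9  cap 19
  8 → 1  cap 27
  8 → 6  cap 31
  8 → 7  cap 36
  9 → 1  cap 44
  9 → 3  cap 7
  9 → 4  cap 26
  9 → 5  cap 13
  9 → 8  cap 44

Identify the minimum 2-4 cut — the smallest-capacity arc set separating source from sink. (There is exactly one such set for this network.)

Min-cut arcs: {(1,4), (2,3), (2,9), (5,4), (7,4), (7,9)} (total capacity 105)

augment #1: 2→1→4 push 1
augment #2: 2→3→4 push 35
augment #3: 2→5→4 push 8
augment #4: 2→7→4 push 8
augment #5: 2→9→4 push 26
augment #6: 2→1→5→4 push 3
augment #7: 2→9→3→4 push 2
augment #8: 2→9→3→0→4 push 3
augment #9: 2→7→9→3→0→4 push 2
augment #10: 2→7→9→8→6→0→4 push 17
max flow = 105; residual-reachable set from 2 gives S-side
cut edges (S→T): {(1,4), (2,3), (2,9), (5,4), (7,4), (7,9)} total cap 105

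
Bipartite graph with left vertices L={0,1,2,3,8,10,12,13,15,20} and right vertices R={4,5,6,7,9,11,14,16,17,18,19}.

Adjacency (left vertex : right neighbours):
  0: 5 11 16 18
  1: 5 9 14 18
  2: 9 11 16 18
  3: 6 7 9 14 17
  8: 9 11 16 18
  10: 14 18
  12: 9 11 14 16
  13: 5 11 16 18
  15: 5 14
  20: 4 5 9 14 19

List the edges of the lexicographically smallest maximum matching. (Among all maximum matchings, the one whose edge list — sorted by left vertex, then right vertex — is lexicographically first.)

Lex-smallest maximum matching: {(0,5), (1,9), (2,11), (3,6), (8,16), (10,14), (13,18), (20,4)}

|M| = 8 (so the lex-smallest maximum matching has 8 edges)
process left vertices in ascending order; for each, take the smallest-labelled available neighbour that still permits 8 edges overall, or leave it unmatched if none does
lex-smallest matching: {0-5, 1-9, 2-11, 3-6, 8-16, 10-14, 13-18, 20-4}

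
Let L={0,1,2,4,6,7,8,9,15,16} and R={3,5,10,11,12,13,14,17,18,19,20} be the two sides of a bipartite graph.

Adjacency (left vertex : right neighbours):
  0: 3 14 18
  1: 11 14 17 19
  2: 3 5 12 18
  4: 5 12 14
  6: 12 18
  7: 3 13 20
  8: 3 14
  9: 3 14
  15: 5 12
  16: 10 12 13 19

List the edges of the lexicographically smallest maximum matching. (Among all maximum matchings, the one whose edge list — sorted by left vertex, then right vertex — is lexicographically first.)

Lex-smallest maximum matching: {(0,3), (1,11), (2,5), (4,12), (6,18), (7,13), (8,14), (16,10)}

|M| = 8 (so the lex-smallest maximum matching has 8 edges)
process left vertices in ascending order; for each, take the smallest-labelled available neighbour that still permits 8 edges overall, or leave it unmatched if none does
lex-smallest matching: {0-3, 1-11, 2-5, 4-12, 6-18, 7-13, 8-14, 16-10}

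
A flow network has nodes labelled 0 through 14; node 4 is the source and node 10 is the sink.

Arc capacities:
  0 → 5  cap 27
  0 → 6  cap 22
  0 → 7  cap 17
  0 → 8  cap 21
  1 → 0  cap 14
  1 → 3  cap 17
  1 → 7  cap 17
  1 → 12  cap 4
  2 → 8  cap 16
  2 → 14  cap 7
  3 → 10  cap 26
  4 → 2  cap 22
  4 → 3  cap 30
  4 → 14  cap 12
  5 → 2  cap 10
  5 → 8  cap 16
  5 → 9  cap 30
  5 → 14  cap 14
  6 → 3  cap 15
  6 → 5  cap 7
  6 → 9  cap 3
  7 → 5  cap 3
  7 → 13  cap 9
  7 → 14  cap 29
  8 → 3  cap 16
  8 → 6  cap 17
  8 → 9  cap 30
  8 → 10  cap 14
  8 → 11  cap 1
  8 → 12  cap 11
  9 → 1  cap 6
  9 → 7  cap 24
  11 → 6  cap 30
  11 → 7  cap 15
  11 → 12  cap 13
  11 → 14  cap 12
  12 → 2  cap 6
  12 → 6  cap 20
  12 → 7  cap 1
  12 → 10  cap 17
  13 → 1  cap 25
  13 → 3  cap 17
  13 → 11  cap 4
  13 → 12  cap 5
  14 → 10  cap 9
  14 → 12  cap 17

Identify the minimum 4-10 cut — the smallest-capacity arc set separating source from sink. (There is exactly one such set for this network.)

Min-cut arcs: {(3,10), (4,2), (4,14)} (total capacity 60)

augment #1: 4→3→10 push 26
augment #2: 4→14→10 push 9
augment #3: 4→2→8→10 push 14
augment #4: 4→14→12→10 push 3
augment #5: 4→2→8→12→10 push 2
augment #6: 4→2→14→12→10 push 6
max flow = 60; residual-reachable set from 4 gives S-side
cut edges (S→T): {(3,10), (4,2), (4,14)} total cap 60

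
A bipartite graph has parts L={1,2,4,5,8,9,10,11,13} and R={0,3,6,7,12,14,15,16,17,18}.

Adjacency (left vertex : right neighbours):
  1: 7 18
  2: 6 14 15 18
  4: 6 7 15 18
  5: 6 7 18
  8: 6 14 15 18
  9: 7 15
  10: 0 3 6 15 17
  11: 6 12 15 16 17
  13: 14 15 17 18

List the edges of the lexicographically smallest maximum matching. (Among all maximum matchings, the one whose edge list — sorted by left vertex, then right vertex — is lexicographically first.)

Lex-smallest maximum matching: {(1,7), (2,6), (4,15), (5,18), (8,14), (10,0), (11,12), (13,17)}

|M| = 8 (so the lex-smallest maximum matching has 8 edges)
process left vertices in ascending order; for each, take the smallest-labelled available neighbour that still permits 8 edges overall, or leave it unmatched if none does
lex-smallest matching: {1-7, 2-6, 4-15, 5-18, 8-14, 10-0, 11-12, 13-17}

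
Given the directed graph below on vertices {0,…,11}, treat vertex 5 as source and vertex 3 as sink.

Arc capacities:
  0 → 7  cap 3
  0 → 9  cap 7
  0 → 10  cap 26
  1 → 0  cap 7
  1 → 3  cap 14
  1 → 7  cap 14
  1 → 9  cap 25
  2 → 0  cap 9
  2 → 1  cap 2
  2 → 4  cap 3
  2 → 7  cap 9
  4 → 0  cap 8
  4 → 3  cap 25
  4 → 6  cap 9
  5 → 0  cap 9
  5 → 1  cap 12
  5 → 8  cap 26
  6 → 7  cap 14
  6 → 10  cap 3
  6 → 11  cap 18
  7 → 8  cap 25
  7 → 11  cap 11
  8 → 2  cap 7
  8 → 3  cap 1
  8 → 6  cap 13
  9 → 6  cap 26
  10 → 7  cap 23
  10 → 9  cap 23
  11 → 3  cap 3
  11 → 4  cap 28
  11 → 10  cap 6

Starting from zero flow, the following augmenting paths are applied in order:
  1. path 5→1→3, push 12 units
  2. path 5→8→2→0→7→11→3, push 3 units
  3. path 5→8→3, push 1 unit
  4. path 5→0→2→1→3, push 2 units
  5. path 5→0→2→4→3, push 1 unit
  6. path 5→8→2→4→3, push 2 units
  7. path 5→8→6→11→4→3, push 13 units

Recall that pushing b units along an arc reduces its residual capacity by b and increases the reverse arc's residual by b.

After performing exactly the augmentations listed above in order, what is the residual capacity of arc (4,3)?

Residual capacity of (4,3): 9

after path 1 (5→1→3, push 12): res(4,3)=25
after path 2 (5→8→2→0→7→11→3, push 3): res(4,3)=25
after path 3 (5→8→3, push 1): res(4,3)=25
after path 4 (5→0→2→1→3, push 2): res(4,3)=25
after path 5 (5→0→2→4→3, push 1): res(4,3)=24
after path 6 (5→8→2→4→3, push 2): res(4,3)=22
after path 7 (5→8→6→11→4→3, push 13): res(4,3)=9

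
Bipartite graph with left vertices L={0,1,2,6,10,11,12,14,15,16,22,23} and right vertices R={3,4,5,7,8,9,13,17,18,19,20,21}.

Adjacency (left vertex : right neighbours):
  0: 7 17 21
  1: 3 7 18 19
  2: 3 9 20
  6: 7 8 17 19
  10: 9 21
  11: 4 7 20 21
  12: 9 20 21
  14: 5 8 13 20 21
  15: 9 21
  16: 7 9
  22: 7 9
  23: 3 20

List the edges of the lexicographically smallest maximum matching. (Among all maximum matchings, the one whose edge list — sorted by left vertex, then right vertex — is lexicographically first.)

|M| = 10 (so the lex-smallest maximum matching has 10 edges)
process left vertices in ascending order; for each, take the smallest-labelled available neighbour that still permits 10 edges overall, or leave it unmatched if none does
lex-smallest matching: {0-17, 1-18, 2-3, 6-8, 10-9, 11-4, 12-20, 14-5, 15-21, 16-7}

Lex-smallest maximum matching: {(0,17), (1,18), (2,3), (6,8), (10,9), (11,4), (12,20), (14,5), (15,21), (16,7)}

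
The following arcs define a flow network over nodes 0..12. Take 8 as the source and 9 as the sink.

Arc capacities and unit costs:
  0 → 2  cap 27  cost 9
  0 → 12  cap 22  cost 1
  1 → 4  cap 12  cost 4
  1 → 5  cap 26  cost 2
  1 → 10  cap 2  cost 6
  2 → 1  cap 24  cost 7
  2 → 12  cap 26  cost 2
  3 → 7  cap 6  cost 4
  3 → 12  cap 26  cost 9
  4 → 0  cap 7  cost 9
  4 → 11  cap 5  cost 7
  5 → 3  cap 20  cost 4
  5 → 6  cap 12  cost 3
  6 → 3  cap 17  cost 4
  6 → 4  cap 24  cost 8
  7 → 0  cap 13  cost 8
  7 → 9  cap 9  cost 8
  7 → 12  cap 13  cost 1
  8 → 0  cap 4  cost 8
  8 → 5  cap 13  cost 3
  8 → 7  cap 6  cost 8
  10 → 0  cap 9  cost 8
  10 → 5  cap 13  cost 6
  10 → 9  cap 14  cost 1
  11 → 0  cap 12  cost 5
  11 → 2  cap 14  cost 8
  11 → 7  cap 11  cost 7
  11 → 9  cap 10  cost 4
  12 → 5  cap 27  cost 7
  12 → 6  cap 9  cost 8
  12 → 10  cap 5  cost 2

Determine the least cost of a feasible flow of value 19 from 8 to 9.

shortest-cost path #1: 8→0→12→10→9 push 4 @ unit cost 12 (adds 48)
shortest-cost path #2: 8→7→12→10→9 push 1 @ unit cost 12 (adds 12)
shortest-cost path #3: 8→7→9 push 5 @ unit cost 16 (adds 80)
shortest-cost path #4: 8→5→3→7→9 push 4 @ unit cost 19 (adds 76)
shortest-cost path #5: 8→5→6→4→11→9 push 5 @ unit cost 25 (adds 125)
total cost = 341

Minimum cost for 19 units: 341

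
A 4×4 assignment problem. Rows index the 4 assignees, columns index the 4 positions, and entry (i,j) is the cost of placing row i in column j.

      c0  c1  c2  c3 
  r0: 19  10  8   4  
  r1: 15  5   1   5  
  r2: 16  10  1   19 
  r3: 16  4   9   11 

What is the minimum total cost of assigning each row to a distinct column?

optimal assignment: row0→col3 (cost 4), row1→col0 (cost 15), row2→col2 (cost 1), row3→col1 (cost 4)
total = 4 + 15 + 1 + 4 = 24

Minimum assignment cost: 24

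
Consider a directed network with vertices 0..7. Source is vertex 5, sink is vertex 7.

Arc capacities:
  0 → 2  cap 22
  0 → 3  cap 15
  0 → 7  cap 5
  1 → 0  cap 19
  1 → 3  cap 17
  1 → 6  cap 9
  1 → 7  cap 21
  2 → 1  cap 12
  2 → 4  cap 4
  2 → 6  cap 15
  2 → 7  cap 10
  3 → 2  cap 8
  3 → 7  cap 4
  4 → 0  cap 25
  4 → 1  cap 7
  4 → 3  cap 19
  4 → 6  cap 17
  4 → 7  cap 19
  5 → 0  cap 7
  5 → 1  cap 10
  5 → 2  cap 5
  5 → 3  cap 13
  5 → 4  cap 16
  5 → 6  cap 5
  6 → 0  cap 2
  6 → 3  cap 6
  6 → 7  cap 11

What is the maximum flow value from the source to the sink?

augment #1: 5→0→7 bottleneck 5, total now 5
augment #2: 5→1→7 bottleneck 10, total now 15
augment #3: 5→2→7 bottleneck 5, total now 20
augment #4: 5→3→7 bottleneck 4, total now 24
augment #5: 5→4→7 bottleneck 16, total now 40
augment #6: 5→6→7 bottleneck 5, total now 45
augment #7: 5→0→2→7 bottleneck 2, total now 47
augment #8: 5→3→2→7 bottleneck 3, total now 50
augment #9: 5→3→2→1→7 bottleneck 5, total now 55

Maximum flow value: 55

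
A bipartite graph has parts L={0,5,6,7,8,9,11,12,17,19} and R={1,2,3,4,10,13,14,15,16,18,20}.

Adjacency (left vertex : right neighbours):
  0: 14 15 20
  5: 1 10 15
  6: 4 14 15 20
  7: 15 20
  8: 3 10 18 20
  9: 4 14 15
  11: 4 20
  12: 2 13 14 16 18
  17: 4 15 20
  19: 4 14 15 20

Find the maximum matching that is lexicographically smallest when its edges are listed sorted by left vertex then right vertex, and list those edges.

Lex-smallest maximum matching: {(0,14), (5,1), (6,4), (7,15), (8,3), (11,20), (12,2)}

|M| = 7 (so the lex-smallest maximum matching has 7 edges)
process left vertices in ascending order; for each, take the smallest-labelled available neighbour that still permits 7 edges overall, or leave it unmatched if none does
lex-smallest matching: {0-14, 5-1, 6-4, 7-15, 8-3, 11-20, 12-2}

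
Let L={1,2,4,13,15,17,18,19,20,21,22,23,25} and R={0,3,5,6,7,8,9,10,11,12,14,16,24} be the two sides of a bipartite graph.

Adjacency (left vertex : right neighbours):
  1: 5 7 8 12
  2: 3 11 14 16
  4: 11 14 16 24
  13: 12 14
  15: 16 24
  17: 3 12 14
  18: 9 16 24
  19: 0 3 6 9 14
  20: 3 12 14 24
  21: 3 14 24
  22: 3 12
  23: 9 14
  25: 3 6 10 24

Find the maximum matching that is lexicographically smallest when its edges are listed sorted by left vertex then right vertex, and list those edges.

|M| = 10 (so the lex-smallest maximum matching has 10 edges)
process left vertices in ascending order; for each, take the smallest-labelled available neighbour that still permits 10 edges overall, or leave it unmatched if none does
lex-smallest matching: {1-5, 2-3, 4-11, 13-12, 15-16, 17-14, 18-9, 19-0, 20-24, 25-6}

Lex-smallest maximum matching: {(1,5), (2,3), (4,11), (13,12), (15,16), (17,14), (18,9), (19,0), (20,24), (25,6)}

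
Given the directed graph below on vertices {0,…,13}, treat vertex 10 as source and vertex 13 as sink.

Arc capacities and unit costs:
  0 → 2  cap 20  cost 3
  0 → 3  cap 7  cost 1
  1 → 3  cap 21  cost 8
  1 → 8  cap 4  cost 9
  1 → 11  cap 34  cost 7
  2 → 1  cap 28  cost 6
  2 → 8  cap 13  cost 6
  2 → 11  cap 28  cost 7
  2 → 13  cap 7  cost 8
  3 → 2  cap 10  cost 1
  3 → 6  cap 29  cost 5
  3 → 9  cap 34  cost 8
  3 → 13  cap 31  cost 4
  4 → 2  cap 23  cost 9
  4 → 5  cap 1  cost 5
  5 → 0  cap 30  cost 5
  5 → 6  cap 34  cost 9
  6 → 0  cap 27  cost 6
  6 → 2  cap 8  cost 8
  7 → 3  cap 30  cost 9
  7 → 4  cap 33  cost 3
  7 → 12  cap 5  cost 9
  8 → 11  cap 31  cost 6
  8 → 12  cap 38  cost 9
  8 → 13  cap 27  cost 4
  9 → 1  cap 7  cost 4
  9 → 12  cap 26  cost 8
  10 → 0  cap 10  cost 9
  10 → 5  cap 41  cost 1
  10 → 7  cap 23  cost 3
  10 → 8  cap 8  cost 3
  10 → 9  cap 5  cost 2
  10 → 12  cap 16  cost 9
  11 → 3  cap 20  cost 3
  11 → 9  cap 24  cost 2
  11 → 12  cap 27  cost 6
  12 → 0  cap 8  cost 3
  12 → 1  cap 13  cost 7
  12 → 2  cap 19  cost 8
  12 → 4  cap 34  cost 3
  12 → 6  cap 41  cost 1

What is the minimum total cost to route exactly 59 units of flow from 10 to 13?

Minimum cost for 59 units: 885

shortest-cost path #1: 10→8→13 push 8 @ unit cost 7 (adds 56)
shortest-cost path #2: 10→5→0→3→13 push 7 @ unit cost 11 (adds 77)
shortest-cost path #3: 10→7→3→13 push 23 @ unit cost 16 (adds 368)
shortest-cost path #4: 10→5→0→2→13 push 7 @ unit cost 17 (adds 119)
shortest-cost path #5: 10→9→1→3→13 push 1 @ unit cost 18 (adds 18)
shortest-cost path #6: 10→9→1→8→13 push 4 @ unit cost 19 (adds 76)
shortest-cost path #7: 10→5→0→2→8→13 push 9 @ unit cost 19 (adds 171)
total cost = 885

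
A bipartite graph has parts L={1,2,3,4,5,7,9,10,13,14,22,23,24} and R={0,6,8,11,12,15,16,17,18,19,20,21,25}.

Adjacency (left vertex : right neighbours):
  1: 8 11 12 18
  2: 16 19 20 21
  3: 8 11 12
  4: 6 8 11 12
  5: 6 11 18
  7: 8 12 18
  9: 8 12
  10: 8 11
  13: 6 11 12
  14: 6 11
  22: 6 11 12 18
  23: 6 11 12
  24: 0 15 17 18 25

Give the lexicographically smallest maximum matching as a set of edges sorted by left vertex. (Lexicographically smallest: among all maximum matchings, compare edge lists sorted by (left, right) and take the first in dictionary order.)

Lex-smallest maximum matching: {(1,8), (2,16), (3,11), (4,6), (5,18), (7,12), (24,0)}

|M| = 7 (so the lex-smallest maximum matching has 7 edges)
process left vertices in ascending order; for each, take the smallest-labelled available neighbour that still permits 7 edges overall, or leave it unmatched if none does
lex-smallest matching: {1-8, 2-16, 3-11, 4-6, 5-18, 7-12, 24-0}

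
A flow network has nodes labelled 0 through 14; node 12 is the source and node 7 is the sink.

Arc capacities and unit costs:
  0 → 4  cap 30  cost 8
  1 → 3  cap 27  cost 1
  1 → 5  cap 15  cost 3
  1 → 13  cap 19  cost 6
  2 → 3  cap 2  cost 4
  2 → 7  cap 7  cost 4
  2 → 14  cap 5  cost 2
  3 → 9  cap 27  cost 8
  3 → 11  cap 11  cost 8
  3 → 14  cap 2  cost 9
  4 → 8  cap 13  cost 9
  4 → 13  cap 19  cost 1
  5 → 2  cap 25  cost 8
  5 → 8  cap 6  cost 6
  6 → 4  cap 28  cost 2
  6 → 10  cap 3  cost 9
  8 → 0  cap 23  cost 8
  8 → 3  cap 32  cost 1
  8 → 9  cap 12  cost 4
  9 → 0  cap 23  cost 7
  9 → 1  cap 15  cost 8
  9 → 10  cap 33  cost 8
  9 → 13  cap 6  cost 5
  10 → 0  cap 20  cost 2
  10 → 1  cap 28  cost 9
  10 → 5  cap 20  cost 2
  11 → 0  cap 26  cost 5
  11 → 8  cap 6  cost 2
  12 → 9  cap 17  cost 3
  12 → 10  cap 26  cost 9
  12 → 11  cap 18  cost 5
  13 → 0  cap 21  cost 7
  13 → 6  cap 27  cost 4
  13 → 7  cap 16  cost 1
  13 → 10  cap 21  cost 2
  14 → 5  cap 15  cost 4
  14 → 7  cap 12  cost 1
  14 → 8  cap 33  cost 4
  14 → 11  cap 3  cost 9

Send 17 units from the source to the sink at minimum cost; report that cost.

Minimum cost for 17 units: 252

shortest-cost path #1: 12→9→13→7 push 6 @ unit cost 9 (adds 54)
shortest-cost path #2: 12→9→1→13→7 push 10 @ unit cost 18 (adds 180)
shortest-cost path #3: 12→11→8→3→14→7 push 1 @ unit cost 18 (adds 18)
total cost = 252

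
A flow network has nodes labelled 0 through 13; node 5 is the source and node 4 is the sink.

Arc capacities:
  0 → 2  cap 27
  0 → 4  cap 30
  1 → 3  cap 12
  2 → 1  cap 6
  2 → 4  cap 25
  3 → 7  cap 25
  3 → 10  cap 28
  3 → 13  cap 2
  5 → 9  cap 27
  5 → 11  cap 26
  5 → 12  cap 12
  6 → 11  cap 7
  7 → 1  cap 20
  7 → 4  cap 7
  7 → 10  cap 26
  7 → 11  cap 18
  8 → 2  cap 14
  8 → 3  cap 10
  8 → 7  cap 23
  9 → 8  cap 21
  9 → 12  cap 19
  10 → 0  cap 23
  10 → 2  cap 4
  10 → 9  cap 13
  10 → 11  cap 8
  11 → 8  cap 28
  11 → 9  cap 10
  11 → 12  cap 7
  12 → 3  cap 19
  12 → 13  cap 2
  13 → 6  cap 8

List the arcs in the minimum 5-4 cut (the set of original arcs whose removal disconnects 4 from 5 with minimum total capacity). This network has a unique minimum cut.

augment #1: 5→9→8→2→4 push 14
augment #2: 5→9→8→7→4 push 7
augment #3: 5→12→3→10→0→4 push 12
augment #4: 5→9→12→3→10→0→4 push 6
augment #5: 5→11→8→3→10→0→4 push 5
augment #6: 5→11→8→3→10→2→4 push 4
max flow = 48; residual-reachable set from 5 gives S-side
cut edges (S→T): {(7,4), (8,2), (10,0), (10,2)} total cap 48

Min-cut arcs: {(7,4), (8,2), (10,0), (10,2)} (total capacity 48)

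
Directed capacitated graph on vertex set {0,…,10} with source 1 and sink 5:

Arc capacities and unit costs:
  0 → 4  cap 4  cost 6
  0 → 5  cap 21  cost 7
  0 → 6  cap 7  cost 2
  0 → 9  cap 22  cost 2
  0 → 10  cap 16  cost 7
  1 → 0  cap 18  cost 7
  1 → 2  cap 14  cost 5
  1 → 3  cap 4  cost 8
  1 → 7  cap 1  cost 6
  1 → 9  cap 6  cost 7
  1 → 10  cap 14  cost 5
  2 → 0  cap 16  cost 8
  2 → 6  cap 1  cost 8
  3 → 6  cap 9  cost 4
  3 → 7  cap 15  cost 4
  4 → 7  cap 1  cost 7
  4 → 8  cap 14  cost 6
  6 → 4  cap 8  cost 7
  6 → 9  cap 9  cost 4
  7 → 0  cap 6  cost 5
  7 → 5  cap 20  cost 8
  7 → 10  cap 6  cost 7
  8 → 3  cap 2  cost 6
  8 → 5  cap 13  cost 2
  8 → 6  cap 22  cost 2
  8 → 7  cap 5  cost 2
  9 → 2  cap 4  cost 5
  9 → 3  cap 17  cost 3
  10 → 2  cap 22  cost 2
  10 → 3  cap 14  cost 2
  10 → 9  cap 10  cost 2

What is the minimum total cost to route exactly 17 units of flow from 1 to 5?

shortest-cost path #1: 1→7→5 push 1 @ unit cost 14 (adds 14)
shortest-cost path #2: 1→0→5 push 16 @ unit cost 14 (adds 224)
total cost = 238

Minimum cost for 17 units: 238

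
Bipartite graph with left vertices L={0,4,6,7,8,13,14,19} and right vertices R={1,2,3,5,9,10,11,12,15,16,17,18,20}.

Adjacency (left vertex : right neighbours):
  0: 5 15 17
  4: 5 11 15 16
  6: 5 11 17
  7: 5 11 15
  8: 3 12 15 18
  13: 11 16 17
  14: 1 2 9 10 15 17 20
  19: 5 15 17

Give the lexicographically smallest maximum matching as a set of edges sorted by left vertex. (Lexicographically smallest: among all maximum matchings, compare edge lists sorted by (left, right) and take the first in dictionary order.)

|M| = 7 (so the lex-smallest maximum matching has 7 edges)
process left vertices in ascending order; for each, take the smallest-labelled available neighbour that still permits 7 edges overall, or leave it unmatched if none does
lex-smallest matching: {0-5, 4-11, 6-17, 7-15, 8-3, 13-16, 14-1}

Lex-smallest maximum matching: {(0,5), (4,11), (6,17), (7,15), (8,3), (13,16), (14,1)}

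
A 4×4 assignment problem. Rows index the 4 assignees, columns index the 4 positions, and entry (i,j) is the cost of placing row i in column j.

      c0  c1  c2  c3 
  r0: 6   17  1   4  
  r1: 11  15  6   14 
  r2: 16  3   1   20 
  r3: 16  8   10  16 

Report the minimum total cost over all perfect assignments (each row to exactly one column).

Minimum assignment cost: 24

optimal assignment: row0→col3 (cost 4), row1→col0 (cost 11), row2→col2 (cost 1), row3→col1 (cost 8)
total = 4 + 11 + 1 + 8 = 24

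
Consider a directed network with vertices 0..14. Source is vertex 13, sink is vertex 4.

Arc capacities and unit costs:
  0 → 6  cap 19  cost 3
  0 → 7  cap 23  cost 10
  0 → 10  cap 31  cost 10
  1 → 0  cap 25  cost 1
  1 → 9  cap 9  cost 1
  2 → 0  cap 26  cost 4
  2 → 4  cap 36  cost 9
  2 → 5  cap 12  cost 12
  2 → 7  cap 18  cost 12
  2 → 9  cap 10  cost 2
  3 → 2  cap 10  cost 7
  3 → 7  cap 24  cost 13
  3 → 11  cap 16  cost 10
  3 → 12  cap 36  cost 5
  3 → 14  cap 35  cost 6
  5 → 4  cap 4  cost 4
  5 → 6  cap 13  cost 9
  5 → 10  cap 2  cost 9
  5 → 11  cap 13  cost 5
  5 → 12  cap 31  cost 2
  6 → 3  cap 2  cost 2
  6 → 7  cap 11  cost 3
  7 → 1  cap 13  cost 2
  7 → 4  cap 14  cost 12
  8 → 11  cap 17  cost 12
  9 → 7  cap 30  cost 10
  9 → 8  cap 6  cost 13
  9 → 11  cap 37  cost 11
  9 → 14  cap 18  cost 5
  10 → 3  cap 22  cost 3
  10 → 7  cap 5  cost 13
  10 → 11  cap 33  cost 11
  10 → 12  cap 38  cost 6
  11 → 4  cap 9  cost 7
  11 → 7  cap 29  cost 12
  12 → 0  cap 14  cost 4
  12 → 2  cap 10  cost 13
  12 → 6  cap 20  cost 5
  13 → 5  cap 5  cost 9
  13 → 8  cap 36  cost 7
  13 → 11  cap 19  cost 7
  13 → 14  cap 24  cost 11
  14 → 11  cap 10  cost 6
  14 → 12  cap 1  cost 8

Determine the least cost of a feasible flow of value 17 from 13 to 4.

shortest-cost path #1: 13→5→4 push 4 @ unit cost 13 (adds 52)
shortest-cost path #2: 13→11→4 push 9 @ unit cost 14 (adds 126)
shortest-cost path #3: 13→11→7→4 push 4 @ unit cost 31 (adds 124)
total cost = 302

Minimum cost for 17 units: 302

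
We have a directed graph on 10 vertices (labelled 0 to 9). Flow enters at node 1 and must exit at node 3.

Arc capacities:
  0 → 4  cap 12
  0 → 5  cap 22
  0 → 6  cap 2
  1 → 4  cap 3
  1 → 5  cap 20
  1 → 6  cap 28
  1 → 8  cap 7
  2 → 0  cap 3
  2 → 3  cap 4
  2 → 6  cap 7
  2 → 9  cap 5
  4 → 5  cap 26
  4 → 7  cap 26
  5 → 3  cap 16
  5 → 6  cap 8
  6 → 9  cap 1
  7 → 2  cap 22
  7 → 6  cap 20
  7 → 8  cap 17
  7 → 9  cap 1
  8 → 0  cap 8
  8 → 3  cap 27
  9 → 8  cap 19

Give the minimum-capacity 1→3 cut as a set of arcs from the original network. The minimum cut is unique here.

Min-cut arcs: {(1,4), (1,8), (5,3), (6,9)} (total capacity 27)

augment #1: 1→5→3 push 16
augment #2: 1→8→3 push 7
augment #3: 1→4→7→2→3 push 3
augment #4: 1→6→9→8→3 push 1
max flow = 27; residual-reachable set from 1 gives S-side
cut edges (S→T): {(1,4), (1,8), (5,3), (6,9)} total cap 27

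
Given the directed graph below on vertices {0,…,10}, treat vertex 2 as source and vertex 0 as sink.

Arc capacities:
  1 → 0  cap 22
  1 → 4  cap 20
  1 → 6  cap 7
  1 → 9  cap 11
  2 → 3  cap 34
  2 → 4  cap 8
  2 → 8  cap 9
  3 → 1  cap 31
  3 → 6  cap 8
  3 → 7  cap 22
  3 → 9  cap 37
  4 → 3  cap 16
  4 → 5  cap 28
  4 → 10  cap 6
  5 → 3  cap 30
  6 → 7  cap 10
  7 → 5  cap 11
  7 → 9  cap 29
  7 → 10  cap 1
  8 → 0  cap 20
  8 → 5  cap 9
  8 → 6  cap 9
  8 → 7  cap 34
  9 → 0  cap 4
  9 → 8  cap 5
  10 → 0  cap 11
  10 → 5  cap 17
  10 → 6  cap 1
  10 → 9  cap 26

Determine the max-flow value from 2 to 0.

Maximum flow value: 47

augment #1: 2→8→0 bottleneck 9, total now 9
augment #2: 2→3→1→0 bottleneck 22, total now 31
augment #3: 2→3→9→0 bottleneck 4, total now 35
augment #4: 2→4→10→0 bottleneck 6, total now 41
augment #5: 2→3→7→10→0 bottleneck 1, total now 42
augment #6: 2→3→9→8→0 bottleneck 5, total now 47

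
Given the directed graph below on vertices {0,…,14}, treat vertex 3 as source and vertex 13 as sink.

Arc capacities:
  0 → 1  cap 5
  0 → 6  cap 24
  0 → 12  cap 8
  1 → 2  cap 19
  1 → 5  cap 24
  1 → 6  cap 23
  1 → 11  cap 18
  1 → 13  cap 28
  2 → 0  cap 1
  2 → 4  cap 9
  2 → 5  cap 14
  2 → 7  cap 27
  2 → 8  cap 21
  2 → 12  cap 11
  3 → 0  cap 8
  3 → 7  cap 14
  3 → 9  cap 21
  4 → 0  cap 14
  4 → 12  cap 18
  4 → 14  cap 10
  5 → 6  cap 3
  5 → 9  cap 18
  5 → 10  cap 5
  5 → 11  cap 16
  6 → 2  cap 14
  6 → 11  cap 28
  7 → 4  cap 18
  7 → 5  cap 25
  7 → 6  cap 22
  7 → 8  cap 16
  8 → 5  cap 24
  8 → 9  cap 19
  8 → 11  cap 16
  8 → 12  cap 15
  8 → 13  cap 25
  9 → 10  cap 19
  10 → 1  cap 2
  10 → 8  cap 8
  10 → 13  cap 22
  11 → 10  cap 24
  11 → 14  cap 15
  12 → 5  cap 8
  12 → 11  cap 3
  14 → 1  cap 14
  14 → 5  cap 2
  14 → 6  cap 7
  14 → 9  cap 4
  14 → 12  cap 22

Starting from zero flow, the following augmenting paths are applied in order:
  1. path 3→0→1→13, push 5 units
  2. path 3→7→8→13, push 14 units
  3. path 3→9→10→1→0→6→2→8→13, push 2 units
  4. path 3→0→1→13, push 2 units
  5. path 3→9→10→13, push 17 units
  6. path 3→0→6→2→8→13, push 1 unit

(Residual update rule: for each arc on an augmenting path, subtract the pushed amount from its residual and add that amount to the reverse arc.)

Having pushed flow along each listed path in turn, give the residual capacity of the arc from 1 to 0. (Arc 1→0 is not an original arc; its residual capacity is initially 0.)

after path 1 (3→0→1→13, push 5): res(1,0)=5
after path 2 (3→7→8→13, push 14): res(1,0)=5
after path 3 (3→9→10→1→0→6→2→8→13, push 2): res(1,0)=3
after path 4 (3→0→1→13, push 2): res(1,0)=5
after path 5 (3→9→10→13, push 17): res(1,0)=5
after path 6 (3→0→6→2→8→13, push 1): res(1,0)=5

Residual capacity of (1,0): 5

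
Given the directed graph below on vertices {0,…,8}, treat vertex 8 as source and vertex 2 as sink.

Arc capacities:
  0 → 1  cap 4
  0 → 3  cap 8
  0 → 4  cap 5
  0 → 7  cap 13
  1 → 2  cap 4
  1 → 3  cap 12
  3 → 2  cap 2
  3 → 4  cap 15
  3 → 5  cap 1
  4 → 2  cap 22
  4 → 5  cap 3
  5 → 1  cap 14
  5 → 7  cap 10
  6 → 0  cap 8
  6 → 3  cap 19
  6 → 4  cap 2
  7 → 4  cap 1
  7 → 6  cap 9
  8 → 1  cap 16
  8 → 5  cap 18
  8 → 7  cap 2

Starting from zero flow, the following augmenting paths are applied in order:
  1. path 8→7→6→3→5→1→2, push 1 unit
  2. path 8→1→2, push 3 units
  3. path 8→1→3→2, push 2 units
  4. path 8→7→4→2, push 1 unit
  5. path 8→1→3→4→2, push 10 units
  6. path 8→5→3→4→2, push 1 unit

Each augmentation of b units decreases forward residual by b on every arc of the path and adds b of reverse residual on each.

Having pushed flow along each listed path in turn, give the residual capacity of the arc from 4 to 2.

after path 1 (8→7→6→3→5→1→2, push 1): res(4,2)=22
after path 2 (8→1→2, push 3): res(4,2)=22
after path 3 (8→1→3→2, push 2): res(4,2)=22
after path 4 (8→7→4→2, push 1): res(4,2)=21
after path 5 (8→1→3→4→2, push 10): res(4,2)=11
after path 6 (8→5→3→4→2, push 1): res(4,2)=10

Residual capacity of (4,2): 10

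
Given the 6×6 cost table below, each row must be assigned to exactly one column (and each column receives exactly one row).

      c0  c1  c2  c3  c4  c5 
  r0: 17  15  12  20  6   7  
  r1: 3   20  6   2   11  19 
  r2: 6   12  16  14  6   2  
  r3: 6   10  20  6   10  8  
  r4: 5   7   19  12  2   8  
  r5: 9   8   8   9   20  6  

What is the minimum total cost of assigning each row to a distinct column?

optimal assignment: row0→col4 (cost 6), row1→col3 (cost 2), row2→col5 (cost 2), row3→col0 (cost 6), row4→col1 (cost 7), row5→col2 (cost 8)
total = 6 + 2 + 2 + 6 + 7 + 8 = 31

Minimum assignment cost: 31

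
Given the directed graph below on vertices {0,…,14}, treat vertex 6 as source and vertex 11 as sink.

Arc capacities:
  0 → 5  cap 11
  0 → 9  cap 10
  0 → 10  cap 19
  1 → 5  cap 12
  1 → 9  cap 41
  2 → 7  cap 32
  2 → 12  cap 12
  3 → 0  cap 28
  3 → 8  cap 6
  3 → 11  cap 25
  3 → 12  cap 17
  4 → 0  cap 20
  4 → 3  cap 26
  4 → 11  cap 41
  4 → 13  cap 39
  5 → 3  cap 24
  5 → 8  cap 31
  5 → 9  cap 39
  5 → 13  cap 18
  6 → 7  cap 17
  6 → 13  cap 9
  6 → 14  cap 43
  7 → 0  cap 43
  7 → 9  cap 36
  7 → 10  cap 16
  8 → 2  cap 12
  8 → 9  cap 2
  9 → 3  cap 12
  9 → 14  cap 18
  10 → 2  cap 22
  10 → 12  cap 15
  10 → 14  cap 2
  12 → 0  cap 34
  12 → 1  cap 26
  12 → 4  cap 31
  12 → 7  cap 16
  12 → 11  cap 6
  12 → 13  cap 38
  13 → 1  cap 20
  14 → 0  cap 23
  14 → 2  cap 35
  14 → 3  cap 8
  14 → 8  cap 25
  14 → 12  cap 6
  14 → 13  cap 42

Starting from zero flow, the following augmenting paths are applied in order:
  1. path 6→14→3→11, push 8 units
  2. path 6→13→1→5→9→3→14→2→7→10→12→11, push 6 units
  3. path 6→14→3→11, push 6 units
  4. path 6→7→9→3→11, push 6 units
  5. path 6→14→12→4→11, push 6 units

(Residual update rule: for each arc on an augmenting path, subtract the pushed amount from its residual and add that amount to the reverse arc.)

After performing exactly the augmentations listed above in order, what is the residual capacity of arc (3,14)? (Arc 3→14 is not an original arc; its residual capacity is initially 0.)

after path 1 (6→14→3→11, push 8): res(3,14)=8
after path 2 (6→13→1→5→9→3→14→2→7→10→12→11, push 6): res(3,14)=2
after path 3 (6→14→3→11, push 6): res(3,14)=8
after path 4 (6→7→9→3→11, push 6): res(3,14)=8
after path 5 (6→14→12→4→11, push 6): res(3,14)=8

Residual capacity of (3,14): 8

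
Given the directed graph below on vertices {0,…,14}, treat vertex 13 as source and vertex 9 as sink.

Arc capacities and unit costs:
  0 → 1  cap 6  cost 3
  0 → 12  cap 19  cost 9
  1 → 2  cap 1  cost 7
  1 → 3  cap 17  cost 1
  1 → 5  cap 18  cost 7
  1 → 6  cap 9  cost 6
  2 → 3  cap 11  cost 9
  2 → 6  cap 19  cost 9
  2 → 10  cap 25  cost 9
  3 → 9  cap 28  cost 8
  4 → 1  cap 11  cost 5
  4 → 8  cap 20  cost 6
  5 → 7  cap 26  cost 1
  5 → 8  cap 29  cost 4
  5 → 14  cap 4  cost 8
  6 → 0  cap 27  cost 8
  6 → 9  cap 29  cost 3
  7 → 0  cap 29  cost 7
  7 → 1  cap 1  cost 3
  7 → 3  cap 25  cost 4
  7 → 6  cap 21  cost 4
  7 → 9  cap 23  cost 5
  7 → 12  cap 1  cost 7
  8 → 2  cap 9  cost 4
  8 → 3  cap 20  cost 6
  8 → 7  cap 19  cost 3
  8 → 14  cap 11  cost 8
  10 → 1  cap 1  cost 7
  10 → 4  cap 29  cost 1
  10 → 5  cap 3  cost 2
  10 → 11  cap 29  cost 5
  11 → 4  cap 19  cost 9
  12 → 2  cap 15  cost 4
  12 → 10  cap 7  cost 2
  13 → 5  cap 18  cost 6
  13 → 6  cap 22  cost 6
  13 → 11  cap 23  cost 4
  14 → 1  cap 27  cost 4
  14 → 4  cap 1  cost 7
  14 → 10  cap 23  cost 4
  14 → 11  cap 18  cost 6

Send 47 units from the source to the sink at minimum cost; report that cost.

Minimum cost for 47 units: 603

shortest-cost path #1: 13→6→9 push 22 @ unit cost 9 (adds 198)
shortest-cost path #2: 13→5→7→9 push 18 @ unit cost 12 (adds 216)
shortest-cost path #3: 13→11→4→1→3→9 push 7 @ unit cost 27 (adds 189)
total cost = 603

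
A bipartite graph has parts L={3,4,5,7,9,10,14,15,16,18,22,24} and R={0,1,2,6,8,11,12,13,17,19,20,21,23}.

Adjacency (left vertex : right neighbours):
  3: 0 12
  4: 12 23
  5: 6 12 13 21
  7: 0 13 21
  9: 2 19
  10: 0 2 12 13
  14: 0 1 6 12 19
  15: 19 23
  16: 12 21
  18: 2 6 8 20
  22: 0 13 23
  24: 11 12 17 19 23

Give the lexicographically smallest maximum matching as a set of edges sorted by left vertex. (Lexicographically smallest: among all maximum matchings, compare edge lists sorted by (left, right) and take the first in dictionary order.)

Lex-smallest maximum matching: {(3,0), (4,12), (5,6), (7,13), (9,2), (14,1), (15,19), (16,21), (18,8), (22,23), (24,11)}

|M| = 11 (so the lex-smallest maximum matching has 11 edges)
process left vertices in ascending order; for each, take the smallest-labelled available neighbour that still permits 11 edges overall, or leave it unmatched if none does
lex-smallest matching: {3-0, 4-12, 5-6, 7-13, 9-2, 14-1, 15-19, 16-21, 18-8, 22-23, 24-11}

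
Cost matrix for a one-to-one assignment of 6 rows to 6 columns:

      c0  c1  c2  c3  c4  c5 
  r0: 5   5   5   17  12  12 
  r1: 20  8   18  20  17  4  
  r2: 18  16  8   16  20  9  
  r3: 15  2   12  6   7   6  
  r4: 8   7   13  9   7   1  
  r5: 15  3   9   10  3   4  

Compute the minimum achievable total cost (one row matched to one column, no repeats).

one of 2 optimal assignments: row0→col0 (cost 5), row1→col1 (cost 8), row2→col2 (cost 8), row3→col3 (cost 6), row4→col5 (cost 1), row5→col4 (cost 3)
total = 5 + 8 + 8 + 6 + 1 + 3 = 31

Minimum assignment cost: 31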